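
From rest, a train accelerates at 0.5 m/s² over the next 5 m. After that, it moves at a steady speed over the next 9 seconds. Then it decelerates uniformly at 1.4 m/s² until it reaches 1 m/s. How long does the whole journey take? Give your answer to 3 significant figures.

14.4 s

Phase 1 (accelerating): v₀ = 0 m/s, a = 0.5 m/s².
v² = v₀² + 2aΔx = 0² + 2·0.5·5 = 5.00 → v = 2.24 m/s
t = (v − v₀)/a = (2.24 − 0)/0.5 = 4.47 s

Phase 2 (constant speed): v₀ = 2.24 m/s, a = 0 m/s².
v = v₀ + at = 2.24 + (0)(9) = 2.24 m/s
Δx = v₀t + ½at² = 2.24·9 + 0.5·0·9² = 20.1 m

Phase 3 (decelerating): v₀ = 2.24 m/s, a = -1.4 m/s².
v = v₀ + at → t = (1 − 2.24) / -1.4 = 0.883 s
v² = v₀² + 2aΔx → Δx = (1² − 2.24²)/(2·-1.4) = 1.43 m
Total time = 4.47 + 9.00 + 0.883 = 14.4 s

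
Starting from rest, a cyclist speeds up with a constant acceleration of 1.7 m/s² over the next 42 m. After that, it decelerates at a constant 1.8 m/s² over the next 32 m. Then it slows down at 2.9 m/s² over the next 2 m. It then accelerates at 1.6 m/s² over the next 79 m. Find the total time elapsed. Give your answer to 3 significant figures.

18.9 s

Phase 1 (accelerating): v₀ = 0 m/s, a = 1.7 m/s².
v² = v₀² + 2aΔx = 0² + 2·1.7·42 = 143 → v = 11.9 m/s
t = (v − v₀)/a = (11.9 − 0)/1.7 = 7.03 s

Phase 2 (decelerating): v₀ = 11.9 m/s, a = -1.8 m/s².
v² = v₀² + 2aΔx = 11.9² + 2·-1.8·32 = 27.6 → v = 5.25 m/s
t = (v − v₀)/a = (5.25 − 11.9)/-1.8 = 3.72 s

Phase 3 (decelerating): v₀ = 5.25 m/s, a = -2.9 m/s².
v² = v₀² + 2aΔx = 5.25² + 2·-2.9·2 = 16.0 → v = 4.00 m/s
t = (v − v₀)/a = (4.00 − 5.25)/-2.9 = 0.432 s

Phase 4 (accelerating): v₀ = 4.00 m/s, a = 1.6 m/s².
v² = v₀² + 2aΔx = 4.00² + 2·1.6·79 = 269 → v = 16.4 m/s
t = (v − v₀)/a = (16.4 − 4.00)/1.6 = 7.75 s
Total time = 7.03 + 3.72 + 0.432 + 7.75 = 18.9 s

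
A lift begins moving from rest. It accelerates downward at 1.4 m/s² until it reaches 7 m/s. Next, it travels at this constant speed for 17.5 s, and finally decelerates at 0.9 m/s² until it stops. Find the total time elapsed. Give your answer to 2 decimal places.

30.28 s

Phase 1 (accelerating): v₀ = 0 m/s, a = 1.4 m/s².
v = v₀ + at → t = (7 − 0) / 1.4 = 5.00 s
v² = v₀² + 2aΔx → Δx = (7² − 0²)/(2·1.4) = 17.5 m

Phase 2 (constant speed): v₀ = 7.00 m/s, a = 0 m/s².
v = v₀ + at = 7.00 + (0)(17.5) = 7.00 m/s
Δx = v₀t + ½at² = 7.00·17.5 + 0.5·0·17.5² = 122 m

Phase 3 (decelerating): v₀ = 7.00 m/s, a = -0.9 m/s².
v = v₀ + at → t = (0 − 7.00) / -0.9 = 7.78 s
v² = v₀² + 2aΔx → Δx = (0² − 7.00²)/(2·-0.9) = 27.2 m
Total time = 5.00 + 17.5 + 7.78 = 30.3 s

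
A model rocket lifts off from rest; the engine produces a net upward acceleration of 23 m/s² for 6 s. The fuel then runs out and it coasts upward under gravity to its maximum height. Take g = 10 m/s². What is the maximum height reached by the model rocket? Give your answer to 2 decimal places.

1366.20 m

Phase 1 (powered ascent): v₀ = 0 m/s, a = 23 m/s².
v = v₀ + at = 0 + (23)(6) = 138 m/s
Δx = v₀t + ½at² = 0·6 + 0.5·23·6² = 414 m

Phase 2 (coasting upward): v₀ = 138 m/s, a = -10 m/s².
v = v₀ + at → t = (0 − 138) / -10 = 13.8 s
v² = v₀² + 2aΔx → Δx = (0² − 138²)/(2·-10) = 952 m
Maximum height = 414 + 952 = 1370 m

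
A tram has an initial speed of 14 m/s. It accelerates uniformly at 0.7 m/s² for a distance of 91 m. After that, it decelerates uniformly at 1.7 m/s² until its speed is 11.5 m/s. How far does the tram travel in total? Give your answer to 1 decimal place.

Phase 1 (accelerating): v₀ = 14.0 m/s, a = 0.7 m/s².
v² = v₀² + 2aΔx = 14.0² + 2·0.7·91 = 323 → v = 18.0 m/s
t = (v − v₀)/a = (18.0 − 14.0)/0.7 = 5.69 s

Phase 2 (decelerating): v₀ = 18.0 m/s, a = -1.7 m/s².
v = v₀ + at → t = (11.5 − 18.0) / -1.7 = 3.81 s
v² = v₀² + 2aΔx → Δx = (11.5² − 18.0²)/(2·-1.7) = 56.2 m
Total distance = 91.0 + 56.2 = 147 m

147.2 m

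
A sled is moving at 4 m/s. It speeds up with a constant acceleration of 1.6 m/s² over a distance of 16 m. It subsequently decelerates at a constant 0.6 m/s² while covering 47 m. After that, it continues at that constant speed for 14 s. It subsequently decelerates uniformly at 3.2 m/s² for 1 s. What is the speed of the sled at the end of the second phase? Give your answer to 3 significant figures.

3.29 m/s

Phase 1 (accelerating): v₀ = 4.00 m/s, a = 1.6 m/s².
v² = v₀² + 2aΔx = 4.00² + 2·1.6·16 = 67.2 → v = 8.20 m/s
t = (v − v₀)/a = (8.20 − 4.00)/1.6 = 2.62 s

Phase 2 (decelerating): v₀ = 8.20 m/s, a = -0.6 m/s².
v² = v₀² + 2aΔx = 8.20² + 2·-0.6·47 = 10.8 → v = 3.29 m/s
t = (v − v₀)/a = (3.29 − 8.20)/-0.6 = 8.19 s
Speed at end of phase 2 = 3.29 m/s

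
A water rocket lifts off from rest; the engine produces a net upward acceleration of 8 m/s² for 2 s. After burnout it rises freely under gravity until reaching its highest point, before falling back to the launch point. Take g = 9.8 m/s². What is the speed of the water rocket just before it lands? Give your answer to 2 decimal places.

Phase 1 (powered ascent): v₀ = 0 m/s, a = 8 m/s².
v = v₀ + at = 0 + (8)(2) = 16.0 m/s
Δx = v₀t + ½at² = 0·2 + 0.5·8·2² = 16.0 m

Phase 2 (coasting upward): v₀ = 16.0 m/s, a = -9.8 m/s².
v = v₀ + at → t = (0 − 16.0) / -9.8 = 1.63 s
v² = v₀² + 2aΔx → Δx = (0² − 16.0²)/(2·-9.8) = 13.1 m

Phase 3 (free fall): v₀ = 0 m/s, a = -9.8 m/s².
Falls 29.1 m from rest: t = √(2·29.1/9.8) = 2.44 s; v = g·t = 23.9 m/s.
Impact speed = 23.9 m/s

23.87 m/s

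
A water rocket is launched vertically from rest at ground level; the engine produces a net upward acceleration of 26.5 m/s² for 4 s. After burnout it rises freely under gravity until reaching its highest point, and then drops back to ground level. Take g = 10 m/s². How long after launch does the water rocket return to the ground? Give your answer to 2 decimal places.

Phase 1 (powered ascent): v₀ = 0 m/s, a = 26.5 m/s².
v = v₀ + at = 0 + (26.5)(4) = 106 m/s
Δx = v₀t + ½at² = 0·4 + 0.5·26.5·4² = 212 m

Phase 2 (coasting upward): v₀ = 106 m/s, a = -10 m/s².
v = v₀ + at → t = (0 − 106) / -10 = 10.6 s
v² = v₀² + 2aΔx → Δx = (0² − 106²)/(2·-10) = 562 m

Phase 3 (free fall): v₀ = 0 m/s, a = -10 m/s².
Falls 774 m from rest: t = √(2·774/10) = 12.4 s; v = g·t = 124 m/s.
Total time = 4.00 + 10.6 + 12.4 = 27.0 s

27.04 s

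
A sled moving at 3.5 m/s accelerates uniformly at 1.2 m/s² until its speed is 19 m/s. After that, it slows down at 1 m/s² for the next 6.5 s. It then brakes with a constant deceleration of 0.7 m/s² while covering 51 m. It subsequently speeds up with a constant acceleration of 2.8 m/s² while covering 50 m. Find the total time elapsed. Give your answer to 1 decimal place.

Phase 1 (accelerating): v₀ = 3.50 m/s, a = 1.2 m/s².
v = v₀ + at → t = (19 − 3.50) / 1.2 = 12.9 s
v² = v₀² + 2aΔx → Δx = (19² − 3.50²)/(2·1.2) = 145 m

Phase 2 (decelerating): v₀ = 19.0 m/s, a = -1 m/s².
v = v₀ + at = 19.0 + (-1)(6.5) = 12.5 m/s
Δx = v₀t + ½at² = 19.0·6.5 + 0.5·-1·6.5² = 102 m

Phase 3 (decelerating): v₀ = 12.5 m/s, a = -0.7 m/s².
v² = v₀² + 2aΔx = 12.5² + 2·-0.7·51 = 84.9 → v = 9.21 m/s
t = (v − v₀)/a = (9.21 − 12.5)/-0.7 = 4.70 s

Phase 4 (accelerating): v₀ = 9.21 m/s, a = 2.8 m/s².
v² = v₀² + 2aΔx = 9.21² + 2·2.8·50 = 365 → v = 19.1 m/s
t = (v − v₀)/a = (19.1 − 9.21)/2.8 = 3.53 s
Total time = 12.9 + 6.50 + 4.70 + 3.53 = 27.6 s

27.6 s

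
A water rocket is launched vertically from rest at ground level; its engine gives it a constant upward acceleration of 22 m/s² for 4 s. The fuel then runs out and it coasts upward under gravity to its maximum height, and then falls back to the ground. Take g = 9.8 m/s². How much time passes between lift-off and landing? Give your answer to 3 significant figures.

Phase 1 (powered ascent): v₀ = 0 m/s, a = 22 m/s².
v = v₀ + at = 0 + (22)(4) = 88.0 m/s
Δx = v₀t + ½at² = 0·4 + 0.5·22·4² = 176 m

Phase 2 (coasting upward): v₀ = 88.0 m/s, a = -9.8 m/s².
v = v₀ + at → t = (0 − 88.0) / -9.8 = 8.98 s
v² = v₀² + 2aΔx → Δx = (0² − 88.0²)/(2·-9.8) = 395 m

Phase 3 (free fall): v₀ = 0 m/s, a = -9.8 m/s².
Falls 571 m from rest: t = √(2·571/9.8) = 10.8 s; v = g·t = 106 m/s.
Total time = 4.00 + 8.98 + 10.8 = 23.8 s

23.8 s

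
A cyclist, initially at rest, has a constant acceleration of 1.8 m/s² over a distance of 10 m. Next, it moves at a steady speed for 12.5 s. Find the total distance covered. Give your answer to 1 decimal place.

Phase 1 (accelerating): v₀ = 0 m/s, a = 1.8 m/s².
v² = v₀² + 2aΔx = 0² + 2·1.8·10 = 36.0 → v = 6.00 m/s
t = (v − v₀)/a = (6.00 − 0)/1.8 = 3.33 s

Phase 2 (constant speed): v₀ = 6.00 m/s, a = 0 m/s².
v = v₀ + at = 6.00 + (0)(12.5) = 6.00 m/s
Δx = v₀t + ½at² = 6.00·12.5 + 0.5·0·12.5² = 75.0 m
Total distance = 10.0 + 75.0 = 85.0 m

85.0 m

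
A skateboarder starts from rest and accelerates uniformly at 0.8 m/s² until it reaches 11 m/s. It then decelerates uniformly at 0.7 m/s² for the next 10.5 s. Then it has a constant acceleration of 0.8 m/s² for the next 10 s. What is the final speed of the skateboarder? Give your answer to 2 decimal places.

Phase 1 (accelerating): v₀ = 0 m/s, a = 0.8 m/s².
v = v₀ + at → t = (11 − 0) / 0.8 = 13.8 s
v² = v₀² + 2aΔx → Δx = (11² − 0²)/(2·0.8) = 75.6 m

Phase 2 (decelerating): v₀ = 11.0 m/s, a = -0.7 m/s².
v = v₀ + at = 11.0 + (-0.7)(10.5) = 3.65 m/s
Δx = v₀t + ½at² = 11.0·10.5 + 0.5·-0.7·10.5² = 76.9 m

Phase 3 (accelerating): v₀ = 3.65 m/s, a = 0.8 m/s².
v = v₀ + at = 3.65 + (0.8)(10) = 11.7 m/s
Δx = v₀t + ½at² = 3.65·10 + 0.5·0.8·10² = 76.5 m
Final speed = 11.7 m/s

11.65 m/s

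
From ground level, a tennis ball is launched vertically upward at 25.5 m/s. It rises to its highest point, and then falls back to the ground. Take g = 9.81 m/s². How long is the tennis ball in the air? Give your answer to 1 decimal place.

Phase 1 (rising): v₀ = 25.5 m/s, a = -9.81 m/s².
v = v₀ + at → t = (0 − 25.5) / -9.81 = 2.60 s
v² = v₀² + 2aΔx → Δx = (0² − 25.5²)/(2·-9.81) = 33.1 m

Phase 2 (falling): v₀ = 0 m/s, a = -9.81 m/s².
Falls 33.1 m from rest: t = √(2·33.1/9.81) = 2.60 s; v = g·t = 25.5 m/s.
Total time = 2.60 + 2.60 = 5.20 s

5.2 s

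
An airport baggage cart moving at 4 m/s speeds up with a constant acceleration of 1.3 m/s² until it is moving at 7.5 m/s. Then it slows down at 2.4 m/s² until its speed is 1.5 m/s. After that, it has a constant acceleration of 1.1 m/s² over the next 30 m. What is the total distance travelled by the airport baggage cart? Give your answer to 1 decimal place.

Phase 1 (accelerating): v₀ = 4.00 m/s, a = 1.3 m/s².
v = v₀ + at → t = (7.5 − 4.00) / 1.3 = 2.69 s
v² = v₀² + 2aΔx → Δx = (7.5² − 4.00²)/(2·1.3) = 15.5 m

Phase 2 (decelerating): v₀ = 7.50 m/s, a = -2.4 m/s².
v = v₀ + at → t = (1.5 − 7.50) / -2.4 = 2.50 s
v² = v₀² + 2aΔx → Δx = (1.5² − 7.50²)/(2·-2.4) = 11.2 m

Phase 3 (accelerating): v₀ = 1.50 m/s, a = 1.1 m/s².
v² = v₀² + 2aΔx = 1.50² + 2·1.1·30 = 68.2 → v = 8.26 m/s
t = (v − v₀)/a = (8.26 − 1.50)/1.1 = 6.15 s
Total distance = 15.5 + 11.2 + 30.0 = 56.7 m

56.7 m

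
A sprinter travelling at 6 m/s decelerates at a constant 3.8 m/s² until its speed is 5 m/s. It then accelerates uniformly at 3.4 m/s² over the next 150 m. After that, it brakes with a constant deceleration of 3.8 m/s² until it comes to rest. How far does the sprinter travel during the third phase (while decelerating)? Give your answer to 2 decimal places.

137.50 m

Phase 1 (decelerating): v₀ = 6.00 m/s, a = -3.8 m/s².
v = v₀ + at → t = (5 − 6.00) / -3.8 = 0.263 s
v² = v₀² + 2aΔx → Δx = (5² − 6.00²)/(2·-3.8) = 1.45 m

Phase 2 (accelerating): v₀ = 5.00 m/s, a = 3.4 m/s².
v² = v₀² + 2aΔx = 5.00² + 2·3.4·150 = 1040 → v = 32.3 m/s
t = (v − v₀)/a = (32.3 − 5.00)/3.4 = 8.04 s

Phase 3 (decelerating): v₀ = 32.3 m/s, a = -3.8 m/s².
v = v₀ + at → t = (0 − 32.3) / -3.8 = 8.51 s
v² = v₀² + 2aΔx → Δx = (0² − 32.3²)/(2·-3.8) = 138 m
Distance in phase 3 = 138 m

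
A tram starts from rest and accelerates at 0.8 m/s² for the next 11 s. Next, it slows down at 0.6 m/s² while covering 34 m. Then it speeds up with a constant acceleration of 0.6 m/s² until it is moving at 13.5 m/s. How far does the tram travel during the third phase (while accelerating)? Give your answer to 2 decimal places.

Phase 1 (accelerating): v₀ = 0 m/s, a = 0.8 m/s².
v = v₀ + at = 0 + (0.8)(11) = 8.80 m/s
Δx = v₀t + ½at² = 0·11 + 0.5·0.8·11² = 48.4 m

Phase 2 (decelerating): v₀ = 8.80 m/s, a = -0.6 m/s².
v² = v₀² + 2aΔx = 8.80² + 2·-0.6·34 = 36.6 → v = 6.05 m/s
t = (v − v₀)/a = (6.05 − 8.80)/-0.6 = 4.58 s

Phase 3 (accelerating): v₀ = 6.05 m/s, a = 0.6 m/s².
v = v₀ + at → t = (13.5 − 6.05) / 0.6 = 12.4 s
v² = v₀² + 2aΔx → Δx = (13.5² − 6.05²)/(2·0.6) = 121 m
Distance in phase 3 = 121 m

121.34 m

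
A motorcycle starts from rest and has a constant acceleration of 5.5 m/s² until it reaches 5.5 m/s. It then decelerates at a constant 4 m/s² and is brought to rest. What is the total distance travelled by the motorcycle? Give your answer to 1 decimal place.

6.5 m

Phase 1 (accelerating): v₀ = 0 m/s, a = 5.5 m/s².
v = v₀ + at → t = (5.5 − 0) / 5.5 = 1.00 s
v² = v₀² + 2aΔx → Δx = (5.5² − 0²)/(2·5.5) = 2.75 m

Phase 2 (decelerating): v₀ = 5.50 m/s, a = -4 m/s².
v = v₀ + at → t = (0 − 5.50) / -4 = 1.38 s
v² = v₀² + 2aΔx → Δx = (0² − 5.50²)/(2·-4) = 3.78 m
Total distance = 2.75 + 3.78 = 6.53 m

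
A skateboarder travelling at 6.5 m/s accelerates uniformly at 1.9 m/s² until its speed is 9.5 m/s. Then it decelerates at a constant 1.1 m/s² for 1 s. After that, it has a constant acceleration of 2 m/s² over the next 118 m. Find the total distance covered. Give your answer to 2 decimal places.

Phase 1 (accelerating): v₀ = 6.50 m/s, a = 1.9 m/s².
v = v₀ + at → t = (9.5 − 6.50) / 1.9 = 1.58 s
v² = v₀² + 2aΔx → Δx = (9.5² − 6.50²)/(2·1.9) = 12.6 m

Phase 2 (decelerating): v₀ = 9.50 m/s, a = -1.1 m/s².
v = v₀ + at = 9.50 + (-1.1)(1) = 8.40 m/s
Δx = v₀t + ½at² = 9.50·1 + 0.5·-1.1·1² = 8.95 m

Phase 3 (accelerating): v₀ = 8.40 m/s, a = 2 m/s².
v² = v₀² + 2aΔx = 8.40² + 2·2·118 = 543 → v = 23.3 m/s
t = (v − v₀)/a = (23.3 − 8.40)/2 = 7.45 s
Total distance = 12.6 + 8.95 + 118 = 140 m

139.58 m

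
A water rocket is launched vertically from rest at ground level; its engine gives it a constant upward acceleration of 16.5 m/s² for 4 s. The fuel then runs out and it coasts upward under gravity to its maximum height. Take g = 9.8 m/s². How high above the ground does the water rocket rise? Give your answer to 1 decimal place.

354.2 m

Phase 1 (powered ascent): v₀ = 0 m/s, a = 16.5 m/s².
v = v₀ + at = 0 + (16.5)(4) = 66.0 m/s
Δx = v₀t + ½at² = 0·4 + 0.5·16.5·4² = 132 m

Phase 2 (coasting upward): v₀ = 66.0 m/s, a = -9.8 m/s².
v = v₀ + at → t = (0 − 66.0) / -9.8 = 6.73 s
v² = v₀² + 2aΔx → Δx = (0² − 66.0²)/(2·-9.8) = 222 m
Maximum height = 132 + 222 = 354 m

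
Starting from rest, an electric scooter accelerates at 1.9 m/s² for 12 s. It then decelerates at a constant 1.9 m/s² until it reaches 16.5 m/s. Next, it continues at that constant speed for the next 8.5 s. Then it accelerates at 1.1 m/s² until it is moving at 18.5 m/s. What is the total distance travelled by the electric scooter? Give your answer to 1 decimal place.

Phase 1 (accelerating): v₀ = 0 m/s, a = 1.9 m/s².
v = v₀ + at = 0 + (1.9)(12) = 22.8 m/s
Δx = v₀t + ½at² = 0·12 + 0.5·1.9·12² = 137 m

Phase 2 (decelerating): v₀ = 22.8 m/s, a = -1.9 m/s².
v = v₀ + at → t = (16.5 − 22.8) / -1.9 = 3.32 s
v² = v₀² + 2aΔx → Δx = (16.5² − 22.8²)/(2·-1.9) = 65.2 m

Phase 3 (constant speed): v₀ = 16.5 m/s, a = 0 m/s².
v = v₀ + at = 16.5 + (0)(8.5) = 16.5 m/s
Δx = v₀t + ½at² = 16.5·8.5 + 0.5·0·8.5² = 140 m

Phase 4 (accelerating): v₀ = 16.5 m/s, a = 1.1 m/s².
v = v₀ + at → t = (18.5 − 16.5) / 1.1 = 1.82 s
v² = v₀² + 2aΔx → Δx = (18.5² − 16.5²)/(2·1.1) = 31.8 m
Total distance = 137 + 65.2 + 140 + 31.8 = 374 m

374.0 m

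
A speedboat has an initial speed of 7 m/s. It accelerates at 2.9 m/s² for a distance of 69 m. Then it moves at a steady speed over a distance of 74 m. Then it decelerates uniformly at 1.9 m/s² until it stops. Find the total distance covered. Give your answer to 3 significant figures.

261 m

Phase 1 (accelerating): v₀ = 7.00 m/s, a = 2.9 m/s².
v² = v₀² + 2aΔx = 7.00² + 2·2.9·69 = 449 → v = 21.2 m/s
t = (v − v₀)/a = (21.2 − 7.00)/2.9 = 4.89 s

Phase 2 (constant speed): v₀ = 21.2 m/s, a = 0 m/s².
Constant speed: t = d/v = 74/21.2 = 3.49 s

Phase 3 (decelerating): v₀ = 21.2 m/s, a = -1.9 m/s².
v = v₀ + at → t = (0 − 21.2) / -1.9 = 11.2 s
v² = v₀² + 2aΔx → Δx = (0² − 21.2²)/(2·-1.9) = 118 m
Total distance = 69.0 + 74.0 + 118 = 261 m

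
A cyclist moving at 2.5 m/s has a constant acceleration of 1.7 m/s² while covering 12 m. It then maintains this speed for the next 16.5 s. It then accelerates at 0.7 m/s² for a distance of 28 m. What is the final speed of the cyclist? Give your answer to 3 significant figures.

Phase 1 (accelerating): v₀ = 2.50 m/s, a = 1.7 m/s².
v² = v₀² + 2aΔx = 2.50² + 2·1.7·12 = 47.0 → v = 6.86 m/s
t = (v − v₀)/a = (6.86 − 2.50)/1.7 = 2.56 s

Phase 2 (constant speed): v₀ = 6.86 m/s, a = 0 m/s².
v = v₀ + at = 6.86 + (0)(16.5) = 6.86 m/s
Δx = v₀t + ½at² = 6.86·16.5 + 0.5·0·16.5² = 113 m

Phase 3 (accelerating): v₀ = 6.86 m/s, a = 0.7 m/s².
v² = v₀² + 2aΔx = 6.86² + 2·0.7·28 = 86.2 → v = 9.29 m/s
t = (v − v₀)/a = (9.29 − 6.86)/0.7 = 3.47 s
Final speed = 9.29 m/s

9.29 m/s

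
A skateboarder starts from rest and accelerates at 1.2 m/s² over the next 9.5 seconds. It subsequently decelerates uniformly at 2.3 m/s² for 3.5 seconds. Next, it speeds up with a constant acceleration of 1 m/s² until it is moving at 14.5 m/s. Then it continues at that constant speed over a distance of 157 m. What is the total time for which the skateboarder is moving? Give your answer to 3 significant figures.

35.0 s

Phase 1 (accelerating): v₀ = 0 m/s, a = 1.2 m/s².
v = v₀ + at = 0 + (1.2)(9.5) = 11.4 m/s
Δx = v₀t + ½at² = 0·9.5 + 0.5·1.2·9.5² = 54.1 m

Phase 2 (decelerating): v₀ = 11.4 m/s, a = -2.3 m/s².
v = v₀ + at = 11.4 + (-2.3)(3.5) = 3.35 m/s
Δx = v₀t + ½at² = 11.4·3.5 + 0.5·-2.3·3.5² = 25.8 m

Phase 3 (accelerating): v₀ = 3.35 m/s, a = 1 m/s².
v = v₀ + at → t = (14.5 − 3.35) / 1 = 11.1 s
v² = v₀² + 2aΔx → Δx = (14.5² − 3.35²)/(2·1) = 99.5 m

Phase 4 (constant speed): v₀ = 14.5 m/s, a = 0 m/s².
Constant speed: t = d/v = 157/14.5 = 10.8 s
Total time = 9.50 + 3.50 + 11.1 + 10.8 = 35.0 s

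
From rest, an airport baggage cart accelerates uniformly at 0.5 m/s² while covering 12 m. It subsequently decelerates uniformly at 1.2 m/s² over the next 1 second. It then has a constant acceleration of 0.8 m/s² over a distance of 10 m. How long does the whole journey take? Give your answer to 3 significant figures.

10.8 s

Phase 1 (accelerating): v₀ = 0 m/s, a = 0.5 m/s².
v² = v₀² + 2aΔx = 0² + 2·0.5·12 = 12.0 → v = 3.46 m/s
t = (v − v₀)/a = (3.46 − 0)/0.5 = 6.93 s

Phase 2 (decelerating): v₀ = 3.46 m/s, a = -1.2 m/s².
v = v₀ + at = 3.46 + (-1.2)(1) = 2.26 m/s
Δx = v₀t + ½at² = 3.46·1 + 0.5·-1.2·1² = 2.86 m

Phase 3 (accelerating): v₀ = 2.26 m/s, a = 0.8 m/s².
v² = v₀² + 2aΔx = 2.26² + 2·0.8·10 = 21.1 → v = 4.60 m/s
t = (v − v₀)/a = (4.60 − 2.26)/0.8 = 2.92 s
Total time = 6.93 + 1.00 + 2.92 = 10.8 s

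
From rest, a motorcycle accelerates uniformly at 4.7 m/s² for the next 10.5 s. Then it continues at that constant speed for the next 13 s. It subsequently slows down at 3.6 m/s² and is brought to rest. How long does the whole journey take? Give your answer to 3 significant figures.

37.2 s

Phase 1 (accelerating): v₀ = 0 m/s, a = 4.7 m/s².
v = v₀ + at = 0 + (4.7)(10.5) = 49.4 m/s
Δx = v₀t + ½at² = 0·10.5 + 0.5·4.7·10.5² = 259 m

Phase 2 (constant speed): v₀ = 49.4 m/s, a = 0 m/s².
v = v₀ + at = 49.4 + (0)(13) = 49.4 m/s
Δx = v₀t + ½at² = 49.4·13 + 0.5·0·13² = 642 m

Phase 3 (decelerating): v₀ = 49.4 m/s, a = -3.6 m/s².
v = v₀ + at → t = (0 − 49.4) / -3.6 = 13.7 s
v² = v₀² + 2aΔx → Δx = (0² − 49.4²)/(2·-3.6) = 338 m
Total time = 10.5 + 13.0 + 13.7 = 37.2 s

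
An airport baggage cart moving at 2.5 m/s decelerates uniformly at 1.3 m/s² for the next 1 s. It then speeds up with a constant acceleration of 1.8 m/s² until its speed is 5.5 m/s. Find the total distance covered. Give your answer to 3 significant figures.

Phase 1 (decelerating): v₀ = 2.50 m/s, a = -1.3 m/s².
v = v₀ + at = 2.50 + (-1.3)(1) = 1.20 m/s
Δx = v₀t + ½at² = 2.50·1 + 0.5·-1.3·1² = 1.85 m

Phase 2 (accelerating): v₀ = 1.20 m/s, a = 1.8 m/s².
v = v₀ + at → t = (5.5 − 1.20) / 1.8 = 2.39 s
v² = v₀² + 2aΔx → Δx = (5.5² − 1.20²)/(2·1.8) = 8.00 m
Total distance = 1.85 + 8.00 = 9.85 m

9.85 m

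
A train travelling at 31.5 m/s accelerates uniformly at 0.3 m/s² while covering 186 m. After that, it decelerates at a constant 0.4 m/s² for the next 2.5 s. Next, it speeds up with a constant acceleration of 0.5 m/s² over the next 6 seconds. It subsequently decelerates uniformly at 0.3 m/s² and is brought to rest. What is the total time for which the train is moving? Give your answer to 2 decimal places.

Phase 1 (accelerating): v₀ = 31.5 m/s, a = 0.3 m/s².
v² = v₀² + 2aΔx = 31.5² + 2·0.3·186 = 1100 → v = 33.2 m/s
t = (v − v₀)/a = (33.2 − 31.5)/0.3 = 5.75 s

Phase 2 (decelerating): v₀ = 33.2 m/s, a = -0.4 m/s².
v = v₀ + at = 33.2 + (-0.4)(2.5) = 32.2 m/s
Δx = v₀t + ½at² = 33.2·2.5 + 0.5·-0.4·2.5² = 81.8 m

Phase 3 (accelerating): v₀ = 32.2 m/s, a = 0.5 m/s².
v = v₀ + at = 32.2 + (0.5)(6) = 35.2 m/s
Δx = v₀t + ½at² = 32.2·6 + 0.5·0.5·6² = 202 m

Phase 4 (decelerating): v₀ = 35.2 m/s, a = -0.3 m/s².
v = v₀ + at → t = (0 − 35.2) / -0.3 = 117 s
v² = v₀² + 2aΔx → Δx = (0² − 35.2²)/(2·-0.3) = 2070 m
Total time = 5.75 + 2.50 + 6.00 + 117 = 132 s

131.66 s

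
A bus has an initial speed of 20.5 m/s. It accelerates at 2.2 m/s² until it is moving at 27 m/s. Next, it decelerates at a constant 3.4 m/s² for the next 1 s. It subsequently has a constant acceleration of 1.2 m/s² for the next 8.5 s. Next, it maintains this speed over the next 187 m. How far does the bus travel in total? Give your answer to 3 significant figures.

526 m

Phase 1 (accelerating): v₀ = 20.5 m/s, a = 2.2 m/s².
v = v₀ + at → t = (27 − 20.5) / 2.2 = 2.95 s
v² = v₀² + 2aΔx → Δx = (27² − 20.5²)/(2·2.2) = 70.2 m

Phase 2 (decelerating): v₀ = 27.0 m/s, a = -3.4 m/s².
v = v₀ + at = 27.0 + (-3.4)(1) = 23.6 m/s
Δx = v₀t + ½at² = 27.0·1 + 0.5·-3.4·1² = 25.3 m

Phase 3 (accelerating): v₀ = 23.6 m/s, a = 1.2 m/s².
v = v₀ + at = 23.6 + (1.2)(8.5) = 33.8 m/s
Δx = v₀t + ½at² = 23.6·8.5 + 0.5·1.2·8.5² = 244 m

Phase 4 (constant speed): v₀ = 33.8 m/s, a = 0 m/s².
Constant speed: t = d/v = 187/33.8 = 5.53 s
Total distance = 70.2 + 25.3 + 244 + 187 = 526 m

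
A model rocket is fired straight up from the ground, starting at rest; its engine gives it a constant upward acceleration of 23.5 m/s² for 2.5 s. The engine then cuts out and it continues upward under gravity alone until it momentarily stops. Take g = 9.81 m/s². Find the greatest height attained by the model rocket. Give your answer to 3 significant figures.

249 m

Phase 1 (powered ascent): v₀ = 0 m/s, a = 23.5 m/s².
v = v₀ + at = 0 + (23.5)(2.5) = 58.8 m/s
Δx = v₀t + ½at² = 0·2.5 + 0.5·23.5·2.5² = 73.4 m

Phase 2 (coasting upward): v₀ = 58.8 m/s, a = -9.81 m/s².
v = v₀ + at → t = (0 − 58.8) / -9.81 = 5.99 s
v² = v₀² + 2aΔx → Δx = (0² − 58.8²)/(2·-9.81) = 176 m
Maximum height = 73.4 + 176 = 249 m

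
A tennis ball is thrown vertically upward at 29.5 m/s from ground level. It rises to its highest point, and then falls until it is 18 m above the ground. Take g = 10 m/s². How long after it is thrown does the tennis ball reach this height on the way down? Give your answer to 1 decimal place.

Phase 1 (rising): v₀ = 29.5 m/s, a = -10 m/s².
v = v₀ + at → t = (0 − 29.5) / -10 = 2.95 s
v² = v₀² + 2aΔx → Δx = (0² − 29.5²)/(2·-10) = 43.5 m

Phase 2 (falling): v₀ = 0 m/s, a = -10 m/s².
Falls 25.5 m from rest: t = √(2·25.5/10) = 2.26 s; v = g·t = 22.6 m/s.
Total time = 2.95 + 2.26 = 5.21 s

5.2 s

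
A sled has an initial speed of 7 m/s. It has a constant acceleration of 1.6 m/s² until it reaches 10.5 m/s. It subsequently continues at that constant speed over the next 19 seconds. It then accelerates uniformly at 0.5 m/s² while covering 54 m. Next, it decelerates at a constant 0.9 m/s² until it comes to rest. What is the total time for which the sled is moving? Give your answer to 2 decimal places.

Phase 1 (accelerating): v₀ = 7.00 m/s, a = 1.6 m/s².
v = v₀ + at → t = (10.5 − 7.00) / 1.6 = 2.19 s
v² = v₀² + 2aΔx → Δx = (10.5² − 7.00²)/(2·1.6) = 19.1 m

Phase 2 (constant speed): v₀ = 10.5 m/s, a = 0 m/s².
v = v₀ + at = 10.5 + (0)(19) = 10.5 m/s
Δx = v₀t + ½at² = 10.5·19 + 0.5·0·19² = 200 m

Phase 3 (accelerating): v₀ = 10.5 m/s, a = 0.5 m/s².
v² = v₀² + 2aΔx = 10.5² + 2·0.5·54 = 164 → v = 12.8 m/s
t = (v − v₀)/a = (12.8 − 10.5)/0.5 = 4.63 s

Phase 4 (decelerating): v₀ = 12.8 m/s, a = -0.9 m/s².
v = v₀ + at → t = (0 − 12.8) / -0.9 = 14.2 s
v² = v₀² + 2aΔx → Δx = (0² − 12.8²)/(2·-0.9) = 91.2 m
Total time = 2.19 + 19.0 + 4.63 + 14.2 = 40.1 s

40.06 s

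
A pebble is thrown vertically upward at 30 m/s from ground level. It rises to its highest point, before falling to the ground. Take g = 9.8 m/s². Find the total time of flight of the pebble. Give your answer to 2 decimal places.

Phase 1 (rising): v₀ = 30.0 m/s, a = -9.8 m/s².
v = v₀ + at → t = (0 − 30.0) / -9.8 = 3.06 s
v² = v₀² + 2aΔx → Δx = (0² − 30.0²)/(2·-9.8) = 45.9 m

Phase 2 (falling): v₀ = 0 m/s, a = -9.8 m/s².
Falls 45.9 m from rest: t = √(2·45.9/9.8) = 3.06 s; v = g·t = 30.0 m/s.
Total time = 3.06 + 3.06 = 6.12 s

6.12 s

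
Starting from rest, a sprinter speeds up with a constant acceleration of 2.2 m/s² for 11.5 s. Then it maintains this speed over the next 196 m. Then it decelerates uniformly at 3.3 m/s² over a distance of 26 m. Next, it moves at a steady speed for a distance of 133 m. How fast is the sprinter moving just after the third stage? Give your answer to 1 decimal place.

Phase 1 (accelerating): v₀ = 0 m/s, a = 2.2 m/s².
v = v₀ + at = 0 + (2.2)(11.5) = 25.3 m/s
Δx = v₀t + ½at² = 0·11.5 + 0.5·2.2·11.5² = 145 m

Phase 2 (constant speed): v₀ = 25.3 m/s, a = 0 m/s².
Constant speed: t = d/v = 196/25.3 = 7.75 s

Phase 3 (decelerating): v₀ = 25.3 m/s, a = -3.3 m/s².
v² = v₀² + 2aΔx = 25.3² + 2·-3.3·26 = 468 → v = 21.6 m/s
t = (v − v₀)/a = (21.6 − 25.3)/-3.3 = 1.11 s
Speed at end of phase 3 = 21.6 m/s

21.6 m/s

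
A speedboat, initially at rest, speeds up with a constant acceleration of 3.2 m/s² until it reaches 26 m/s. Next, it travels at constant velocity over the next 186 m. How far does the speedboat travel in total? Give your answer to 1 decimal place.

Phase 1 (accelerating): v₀ = 0 m/s, a = 3.2 m/s².
v = v₀ + at → t = (26 − 0) / 3.2 = 8.12 s
v² = v₀² + 2aΔx → Δx = (26² − 0²)/(2·3.2) = 106 m

Phase 2 (constant speed): v₀ = 26.0 m/s, a = 0 m/s².
Constant speed: t = d/v = 186/26.0 = 7.15 s
Total distance = 106 + 186 = 292 m

291.6 m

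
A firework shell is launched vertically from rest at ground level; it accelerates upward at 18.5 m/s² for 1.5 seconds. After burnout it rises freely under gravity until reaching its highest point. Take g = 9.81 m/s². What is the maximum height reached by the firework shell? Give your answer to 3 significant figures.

Phase 1 (powered ascent): v₀ = 0 m/s, a = 18.5 m/s².
v = v₀ + at = 0 + (18.5)(1.5) = 27.8 m/s
Δx = v₀t + ½at² = 0·1.5 + 0.5·18.5·1.5² = 20.8 m

Phase 2 (coasting upward): v₀ = 27.8 m/s, a = -9.81 m/s².
v = v₀ + at → t = (0 − 27.8) / -9.81 = 2.83 s
v² = v₀² + 2aΔx → Δx = (0² − 27.8²)/(2·-9.81) = 39.2 m
Maximum height = 20.8 + 39.2 = 60.1 m

60.1 m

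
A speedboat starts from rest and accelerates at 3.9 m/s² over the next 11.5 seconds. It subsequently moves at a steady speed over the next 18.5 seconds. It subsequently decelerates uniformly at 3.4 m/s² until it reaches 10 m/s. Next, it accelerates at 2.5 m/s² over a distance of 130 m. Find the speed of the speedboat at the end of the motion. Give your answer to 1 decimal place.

Phase 1 (accelerating): v₀ = 0 m/s, a = 3.9 m/s².
v = v₀ + at = 0 + (3.9)(11.5) = 44.9 m/s
Δx = v₀t + ½at² = 0·11.5 + 0.5·3.9·11.5² = 258 m

Phase 2 (constant speed): v₀ = 44.9 m/s, a = 0 m/s².
v = v₀ + at = 44.9 + (0)(18.5) = 44.9 m/s
Δx = v₀t + ½at² = 44.9·18.5 + 0.5·0·18.5² = 830 m

Phase 3 (decelerating): v₀ = 44.9 m/s, a = -3.4 m/s².
v = v₀ + at → t = (10 − 44.9) / -3.4 = 10.2 s
v² = v₀² + 2aΔx → Δx = (10² − 44.9²)/(2·-3.4) = 281 m

Phase 4 (accelerating): v₀ = 10.0 m/s, a = 2.5 m/s².
v² = v₀² + 2aΔx = 10.0² + 2·2.5·130 = 750 → v = 27.4 m/s
t = (v − v₀)/a = (27.4 − 10.0)/2.5 = 6.95 s
Final speed = 27.4 m/s

27.4 m/s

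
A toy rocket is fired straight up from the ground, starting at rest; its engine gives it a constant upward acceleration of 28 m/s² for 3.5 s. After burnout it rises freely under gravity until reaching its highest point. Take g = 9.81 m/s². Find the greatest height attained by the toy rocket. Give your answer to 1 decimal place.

Phase 1 (powered ascent): v₀ = 0 m/s, a = 28 m/s².
v = v₀ + at = 0 + (28)(3.5) = 98.0 m/s
Δx = v₀t + ½at² = 0·3.5 + 0.5·28·3.5² = 172 m

Phase 2 (coasting upward): v₀ = 98.0 m/s, a = -9.81 m/s².
v = v₀ + at → t = (0 − 98.0) / -9.81 = 9.99 s
v² = v₀² + 2aΔx → Δx = (0² − 98.0²)/(2·-9.81) = 490 m
Maximum height = 172 + 490 = 661 m

661.0 m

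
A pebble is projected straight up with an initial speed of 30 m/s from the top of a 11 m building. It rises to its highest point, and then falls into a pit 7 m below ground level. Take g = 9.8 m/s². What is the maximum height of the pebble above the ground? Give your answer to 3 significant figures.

56.9 m

Phase 1 (rising): v₀ = 30.0 m/s, a = -9.8 m/s².
v = v₀ + at → t = (0 − 30.0) / -9.8 = 3.06 s
v² = v₀² + 2aΔx → Δx = (0² − 30.0²)/(2·-9.8) = 45.9 m
Maximum height = 11 + 45.9 = 56.9 m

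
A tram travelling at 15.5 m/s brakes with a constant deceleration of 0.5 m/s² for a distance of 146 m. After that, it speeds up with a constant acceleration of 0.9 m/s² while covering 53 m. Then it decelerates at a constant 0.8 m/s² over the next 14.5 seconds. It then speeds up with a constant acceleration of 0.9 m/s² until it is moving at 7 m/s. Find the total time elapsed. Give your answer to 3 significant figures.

36.0 s

Phase 1 (decelerating): v₀ = 15.5 m/s, a = -0.5 m/s².
v² = v₀² + 2aΔx = 15.5² + 2·-0.5·146 = 94.2 → v = 9.71 m/s
t = (v − v₀)/a = (9.71 − 15.5)/-0.5 = 11.6 s

Phase 2 (accelerating): v₀ = 9.71 m/s, a = 0.9 m/s².
v² = v₀² + 2aΔx = 9.71² + 2·0.9·53 = 190 → v = 13.8 m/s
t = (v − v₀)/a = (13.8 − 9.71)/0.9 = 4.51 s

Phase 3 (decelerating): v₀ = 13.8 m/s, a = -0.8 m/s².
v = v₀ + at = 13.8 + (-0.8)(14.5) = 2.17 m/s
Δx = v₀t + ½at² = 13.8·14.5 + 0.5·-0.8·14.5² = 116 m

Phase 4 (accelerating): v₀ = 2.17 m/s, a = 0.9 m/s².
v = v₀ + at → t = (7 − 2.17) / 0.9 = 5.37 s
v² = v₀² + 2aΔx → Δx = (7² − 2.17²)/(2·0.9) = 24.6 m
Total time = 11.6 + 4.51 + 14.5 + 5.37 = 36.0 s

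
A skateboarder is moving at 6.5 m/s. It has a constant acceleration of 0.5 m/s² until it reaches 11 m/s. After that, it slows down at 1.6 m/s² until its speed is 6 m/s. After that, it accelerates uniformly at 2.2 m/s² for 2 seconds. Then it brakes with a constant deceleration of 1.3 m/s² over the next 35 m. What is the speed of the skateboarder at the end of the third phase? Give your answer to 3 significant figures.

10.4 m/s

Phase 1 (accelerating): v₀ = 6.50 m/s, a = 0.5 m/s².
v = v₀ + at → t = (11 − 6.50) / 0.5 = 9.00 s
v² = v₀² + 2aΔx → Δx = (11² − 6.50²)/(2·0.5) = 78.8 m

Phase 2 (decelerating): v₀ = 11.0 m/s, a = -1.6 m/s².
v = v₀ + at → t = (6 − 11.0) / -1.6 = 3.12 s
v² = v₀² + 2aΔx → Δx = (6² − 11.0²)/(2·-1.6) = 26.6 m

Phase 3 (accelerating): v₀ = 6.00 m/s, a = 2.2 m/s².
v = v₀ + at = 6.00 + (2.2)(2) = 10.4 m/s
Δx = v₀t + ½at² = 6.00·2 + 0.5·2.2·2² = 16.4 m
Speed at end of phase 3 = 10.4 m/s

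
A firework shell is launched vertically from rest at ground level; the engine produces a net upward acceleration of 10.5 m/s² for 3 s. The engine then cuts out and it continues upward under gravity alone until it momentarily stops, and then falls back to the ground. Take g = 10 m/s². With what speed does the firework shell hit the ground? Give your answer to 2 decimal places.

Phase 1 (powered ascent): v₀ = 0 m/s, a = 10.5 m/s².
v = v₀ + at = 0 + (10.5)(3) = 31.5 m/s
Δx = v₀t + ½at² = 0·3 + 0.5·10.5·3² = 47.2 m

Phase 2 (coasting upward): v₀ = 31.5 m/s, a = -10 m/s².
v = v₀ + at → t = (0 − 31.5) / -10 = 3.15 s
v² = v₀² + 2aΔx → Δx = (0² − 31.5²)/(2·-10) = 49.6 m

Phase 3 (free fall): v₀ = 0 m/s, a = -10 m/s².
Falls 96.9 m from rest: t = √(2·96.9/10) = 4.40 s; v = g·t = 44.0 m/s.
Impact speed = 44.0 m/s

44.01 m/s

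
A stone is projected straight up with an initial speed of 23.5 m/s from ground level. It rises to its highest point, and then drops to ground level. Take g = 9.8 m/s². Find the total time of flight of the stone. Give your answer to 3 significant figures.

4.80 s

Phase 1 (rising): v₀ = 23.5 m/s, a = -9.8 m/s².
v = v₀ + at → t = (0 − 23.5) / -9.8 = 2.40 s
v² = v₀² + 2aΔx → Δx = (0² − 23.5²)/(2·-9.8) = 28.2 m

Phase 2 (falling): v₀ = 0 m/s, a = -9.8 m/s².
Falls 28.2 m from rest: t = √(2·28.2/9.8) = 2.40 s; v = g·t = 23.5 m/s.
Total time = 2.40 + 2.40 = 4.80 s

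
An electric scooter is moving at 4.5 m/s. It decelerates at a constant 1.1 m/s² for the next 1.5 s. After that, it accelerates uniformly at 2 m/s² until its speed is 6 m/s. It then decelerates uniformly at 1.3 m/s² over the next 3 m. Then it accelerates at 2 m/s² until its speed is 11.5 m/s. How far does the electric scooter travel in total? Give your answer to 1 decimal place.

Phase 1 (decelerating): v₀ = 4.50 m/s, a = -1.1 m/s².
v = v₀ + at = 4.50 + (-1.1)(1.5) = 2.85 m/s
Δx = v₀t + ½at² = 4.50·1.5 + 0.5·-1.1·1.5² = 5.51 m

Phase 2 (accelerating): v₀ = 2.85 m/s, a = 2 m/s².
v = v₀ + at → t = (6 − 2.85) / 2 = 1.58 s
v² = v₀² + 2aΔx → Δx = (6² − 2.85²)/(2·2) = 6.97 m

Phase 3 (decelerating): v₀ = 6.00 m/s, a = -1.3 m/s².
v² = v₀² + 2aΔx = 6.00² + 2·-1.3·3 = 28.2 → v = 5.31 m/s
t = (v − v₀)/a = (5.31 − 6.00)/-1.3 = 0.530 s

Phase 4 (accelerating): v₀ = 5.31 m/s, a = 2 m/s².
v = v₀ + at → t = (11.5 − 5.31) / 2 = 3.09 s
v² = v₀² + 2aΔx → Δx = (11.5² − 5.31²)/(2·2) = 26.0 m
Total distance = 5.51 + 6.97 + 3.00 + 26.0 = 41.5 m

41.5 m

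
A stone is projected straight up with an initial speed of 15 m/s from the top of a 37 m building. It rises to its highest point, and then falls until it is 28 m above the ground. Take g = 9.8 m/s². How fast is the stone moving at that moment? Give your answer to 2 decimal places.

Phase 1 (rising): v₀ = 15.0 m/s, a = -9.8 m/s².
v = v₀ + at → t = (0 − 15.0) / -9.8 = 1.53 s
v² = v₀² + 2aΔx → Δx = (0² − 15.0²)/(2·-9.8) = 11.5 m

Phase 2 (falling): v₀ = 0 m/s, a = -9.8 m/s².
Falls 20.5 m from rest: t = √(2·20.5/9.8) = 2.04 s; v = g·t = 20.0 m/s.
Final speed = 20.0 m/s

20.03 m/s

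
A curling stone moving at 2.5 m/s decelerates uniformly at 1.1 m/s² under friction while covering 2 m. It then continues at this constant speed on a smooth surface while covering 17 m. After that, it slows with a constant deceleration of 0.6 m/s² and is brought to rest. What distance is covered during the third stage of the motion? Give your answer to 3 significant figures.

Phase 1 (decelerating): v₀ = 2.50 m/s, a = -1.1 m/s².
v² = v₀² + 2aΔx = 2.50² + 2·-1.1·2 = 1.85 → v = 1.36 m/s
t = (v − v₀)/a = (1.36 − 2.50)/-1.1 = 1.04 s

Phase 2 (constant speed): v₀ = 1.36 m/s, a = 0 m/s².
Constant speed: t = d/v = 17/1.36 = 12.5 s

Phase 3 (decelerating): v₀ = 1.36 m/s, a = -0.6 m/s².
v = v₀ + at → t = (0 − 1.36) / -0.6 = 2.27 s
v² = v₀² + 2aΔx → Δx = (0² − 1.36²)/(2·-0.6) = 1.54 m
Distance in phase 3 = 1.54 m

1.54 m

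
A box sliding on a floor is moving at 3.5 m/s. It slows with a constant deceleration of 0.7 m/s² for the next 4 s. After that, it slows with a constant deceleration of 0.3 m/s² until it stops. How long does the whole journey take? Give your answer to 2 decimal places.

Phase 1 (decelerating): v₀ = 3.50 m/s, a = -0.7 m/s².
v = v₀ + at = 3.50 + (-0.7)(4) = 0.700 m/s
Δx = v₀t + ½at² = 3.50·4 + 0.5·-0.7·4² = 8.40 m

Phase 2 (decelerating): v₀ = 0.700 m/s, a = -0.3 m/s².
v = v₀ + at → t = (0 − 0.700) / -0.3 = 2.33 s
v² = v₀² + 2aΔx → Δx = (0² − 0.700²)/(2·-0.3) = 0.817 m
Total time = 4.00 + 2.33 = 6.33 s

6.33 s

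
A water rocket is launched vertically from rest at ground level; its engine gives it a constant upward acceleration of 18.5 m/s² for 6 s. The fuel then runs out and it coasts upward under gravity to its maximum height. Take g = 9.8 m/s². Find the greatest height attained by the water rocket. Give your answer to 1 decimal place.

961.6 m

Phase 1 (powered ascent): v₀ = 0 m/s, a = 18.5 m/s².
v = v₀ + at = 0 + (18.5)(6) = 111 m/s
Δx = v₀t + ½at² = 0·6 + 0.5·18.5·6² = 333 m

Phase 2 (coasting upward): v₀ = 111 m/s, a = -9.8 m/s².
v = v₀ + at → t = (0 − 111) / -9.8 = 11.3 s
v² = v₀² + 2aΔx → Δx = (0² − 111²)/(2·-9.8) = 629 m
Maximum height = 333 + 629 = 962 m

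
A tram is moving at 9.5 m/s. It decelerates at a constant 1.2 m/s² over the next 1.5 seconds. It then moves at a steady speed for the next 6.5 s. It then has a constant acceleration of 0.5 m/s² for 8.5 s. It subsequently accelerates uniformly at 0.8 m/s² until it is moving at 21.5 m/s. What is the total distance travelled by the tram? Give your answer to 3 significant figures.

Phase 1 (decelerating): v₀ = 9.50 m/s, a = -1.2 m/s².
v = v₀ + at = 9.50 + (-1.2)(1.5) = 7.70 m/s
Δx = v₀t + ½at² = 9.50·1.5 + 0.5·-1.2·1.5² = 12.9 m

Phase 2 (constant speed): v₀ = 7.70 m/s, a = 0 m/s².
v = v₀ + at = 7.70 + (0)(6.5) = 7.70 m/s
Δx = v₀t + ½at² = 7.70·6.5 + 0.5·0·6.5² = 50.1 m

Phase 3 (accelerating): v₀ = 7.70 m/s, a = 0.5 m/s².
v = v₀ + at = 7.70 + (0.5)(8.5) = 11.9 m/s
Δx = v₀t + ½at² = 7.70·8.5 + 0.5·0.5·8.5² = 83.5 m

Phase 4 (accelerating): v₀ = 11.9 m/s, a = 0.8 m/s².
v = v₀ + at → t = (21.5 − 11.9) / 0.8 = 11.9 s
v² = v₀² + 2aΔx → Δx = (21.5² − 11.9²)/(2·0.8) = 200 m
Total distance = 12.9 + 50.1 + 83.5 + 200 = 346 m

346 m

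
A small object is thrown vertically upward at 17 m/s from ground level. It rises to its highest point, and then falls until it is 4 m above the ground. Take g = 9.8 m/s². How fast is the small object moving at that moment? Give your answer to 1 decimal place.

Phase 1 (rising): v₀ = 17.0 m/s, a = -9.8 m/s².
v = v₀ + at → t = (0 − 17.0) / -9.8 = 1.73 s
v² = v₀² + 2aΔx → Δx = (0² − 17.0²)/(2·-9.8) = 14.7 m

Phase 2 (falling): v₀ = 0 m/s, a = -9.8 m/s².
Falls 10.7 m from rest: t = √(2·10.7/9.8) = 1.48 s; v = g·t = 14.5 m/s.
Final speed = 14.5 m/s

14.5 m/s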